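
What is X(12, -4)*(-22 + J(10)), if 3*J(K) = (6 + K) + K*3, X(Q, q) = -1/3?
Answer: 20/9 ≈ 2.2222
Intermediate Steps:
X(Q, q) = -⅓ (X(Q, q) = -1*⅓ = -⅓)
J(K) = 2 + 4*K/3 (J(K) = ((6 + K) + K*3)/3 = ((6 + K) + 3*K)/3 = (6 + 4*K)/3 = 2 + 4*K/3)
X(12, -4)*(-22 + J(10)) = -(-22 + (2 + (4/3)*10))/3 = -(-22 + (2 + 40/3))/3 = -(-22 + 46/3)/3 = -⅓*(-20/3) = 20/9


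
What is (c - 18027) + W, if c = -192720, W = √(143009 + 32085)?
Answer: -210747 + √175094 ≈ -2.1033e+5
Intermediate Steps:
W = √175094 ≈ 418.44
(c - 18027) + W = (-192720 - 18027) + √175094 = -210747 + √175094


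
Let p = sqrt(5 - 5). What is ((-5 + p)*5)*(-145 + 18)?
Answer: 3175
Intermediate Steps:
p = 0 (p = sqrt(0) = 0)
((-5 + p)*5)*(-145 + 18) = ((-5 + 0)*5)*(-145 + 18) = -5*5*(-127) = -25*(-127) = 3175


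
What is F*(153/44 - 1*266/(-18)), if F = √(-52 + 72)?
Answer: 7229*√5/198 ≈ 81.639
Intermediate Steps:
F = 2*√5 (F = √20 = 2*√5 ≈ 4.4721)
F*(153/44 - 1*266/(-18)) = (2*√5)*(153/44 - 1*266/(-18)) = (2*√5)*(153*(1/44) - 266*(-1/18)) = (2*√5)*(153/44 + 133/9) = (2*√5)*(7229/396) = 7229*√5/198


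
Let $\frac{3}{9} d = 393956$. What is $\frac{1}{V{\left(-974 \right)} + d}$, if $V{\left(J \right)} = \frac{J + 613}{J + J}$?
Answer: $\frac{1948}{2302279225} \approx 8.4612 \cdot 10^{-7}$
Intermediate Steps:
$d = 1181868$ ($d = 3 \cdot 393956 = 1181868$)
$V{\left(J \right)} = \frac{613 + J}{2 J}$
$\frac{1}{V{\left(-974 \right)} + d} = \frac{1}{\frac{613 - 974}{2 \left(-974\right)} + 1181868} = \frac{1}{\frac{1}{2} \left(- \frac{1}{974}\right) \left(-361\right) + 1181868} = \frac{1}{\frac{361}{1948} + 1181868} = \frac{1}{\frac{2302279225}{1948}} = \frac{1948}{2302279225}$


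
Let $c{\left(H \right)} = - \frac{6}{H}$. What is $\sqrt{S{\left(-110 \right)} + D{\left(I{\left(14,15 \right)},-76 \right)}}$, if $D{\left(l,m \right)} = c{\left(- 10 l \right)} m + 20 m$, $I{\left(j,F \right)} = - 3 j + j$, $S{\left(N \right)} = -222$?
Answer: $\frac{i \sqrt{2131955}}{35} \approx 41.718 i$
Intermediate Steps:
$I{\left(j,F \right)} = - 2 j$
$D{\left(l,m \right)} = 20 m + \frac{3 m}{5 l}$ ($D{\left(l,m \right)} = - \frac{6}{\left(-10\right) l} m + 20 m = - 6 \left(- \frac{1}{10 l}\right) m + 20 m = \frac{3}{5 l} m + 20 m = \frac{3 m}{5 l} + 20 m = 20 m + \frac{3 m}{5 l}$)
$\sqrt{S{\left(-110 \right)} + D{\left(I{\left(14,15 \right)},-76 \right)}} = \sqrt{-222 + \frac{1}{5} \left(-76\right) \frac{1}{\left(-2\right) 14} \left(3 + 100 \left(\left(-2\right) 14\right)\right)} = \sqrt{-222 + \frac{1}{5} \left(-76\right) \frac{1}{-28} \left(3 + 100 \left(-28\right)\right)} = \sqrt{-222 + \frac{1}{5} \left(-76\right) \left(- \frac{1}{28}\right) \left(3 - 2800\right)} = \sqrt{-222 + \frac{1}{5} \left(-76\right) \left(- \frac{1}{28}\right) \left(-2797\right)} = \sqrt{-222 - \frac{53143}{35}} = \sqrt{- \frac{60913}{35}} = \frac{i \sqrt{2131955}}{35}$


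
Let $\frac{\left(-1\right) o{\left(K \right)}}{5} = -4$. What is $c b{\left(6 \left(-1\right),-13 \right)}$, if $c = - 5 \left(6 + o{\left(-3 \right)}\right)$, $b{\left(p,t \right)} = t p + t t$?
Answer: $-32110$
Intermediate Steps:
$b{\left(p,t \right)} = t^{2} + p t$ ($b{\left(p,t \right)} = p t + t^{2} = t^{2} + p t$)
$o{\left(K \right)} = 20$ ($o{\left(K \right)} = \left(-5\right) \left(-4\right) = 20$)
$c = -130$ ($c = - 5 \left(6 + 20\right) = \left(-5\right) 26 = -130$)
$c b{\left(6 \left(-1\right),-13 \right)} = - 130 \left(- 13 \left(6 \left(-1\right) - 13\right)\right) = - 130 \left(- 13 \left(-6 - 13\right)\right) = - 130 \left(\left(-13\right) \left(-19\right)\right) = \left(-130\right) 247 = -32110$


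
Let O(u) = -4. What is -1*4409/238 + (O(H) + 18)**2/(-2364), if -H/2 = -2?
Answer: -2617381/140658 ≈ -18.608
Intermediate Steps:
H = 4 (H = -2*(-2) = 4)
-1*4409/238 + (O(H) + 18)**2/(-2364) = -1*4409/238 + (-4 + 18)**2/(-2364) = -4409*1/238 + 14**2*(-1/2364) = -4409/238 + 196*(-1/2364) = -4409/238 - 49/591 = -2617381/140658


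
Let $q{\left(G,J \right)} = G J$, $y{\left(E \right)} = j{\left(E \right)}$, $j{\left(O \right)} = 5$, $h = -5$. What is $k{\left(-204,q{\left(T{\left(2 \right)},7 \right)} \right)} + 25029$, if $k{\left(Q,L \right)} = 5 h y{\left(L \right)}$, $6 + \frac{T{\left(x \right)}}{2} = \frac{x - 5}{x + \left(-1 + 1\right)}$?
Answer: $24904$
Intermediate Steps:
$y{\left(E \right)} = 5$
$T{\left(x \right)} = -12 + \frac{2 \left(-5 + x\right)}{x}$ ($T{\left(x \right)} = -12 + 2 \frac{x - 5}{x + \left(-1 + 1\right)} = -12 + 2 \frac{-5 + x}{x + 0} = -12 + 2 \frac{-5 + x}{x} = -12 + \frac{2 \left(-5 + x\right)}{x}$)
$k{\left(Q,L \right)} = -125$ ($k{\left(Q,L \right)} = 5 \left(-5\right) 5 = \left(-25\right) 5 = -125$)
$k{\left(-204,q{\left(T{\left(2 \right)},7 \right)} \right)} + 25029 = -125 + 25029 = 24904$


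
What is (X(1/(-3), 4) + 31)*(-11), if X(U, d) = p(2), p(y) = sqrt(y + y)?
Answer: -363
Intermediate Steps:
p(y) = sqrt(2)*sqrt(y) (p(y) = sqrt(2*y) = sqrt(2)*sqrt(y))
X(U, d) = 2 (X(U, d) = sqrt(2)*sqrt(2) = 2)
(X(1/(-3), 4) + 31)*(-11) = (2 + 31)*(-11) = 33*(-11) = -363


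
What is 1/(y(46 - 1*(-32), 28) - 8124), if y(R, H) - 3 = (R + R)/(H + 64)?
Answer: -23/186744 ≈ -0.00012316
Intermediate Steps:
y(R, H) = 3 + 2*R/(64 + H) (y(R, H) = 3 + (R + R)/(H + 64) = 3 + (2*R)/(64 + H) = 3 + 2*R/(64 + H))
1/(y(46 - 1*(-32), 28) - 8124) = 1/((192 + 2*(46 - 1*(-32)) + 3*28)/(64 + 28) - 8124) = 1/((192 + 2*(46 + 32) + 84)/92 - 8124) = 1/((192 + 2*78 + 84)/92 - 8124) = 1/((192 + 156 + 84)/92 - 8124) = 1/((1/92)*432 - 8124) = 1/(108/23 - 8124) = 1/(-186744/23) = -23/186744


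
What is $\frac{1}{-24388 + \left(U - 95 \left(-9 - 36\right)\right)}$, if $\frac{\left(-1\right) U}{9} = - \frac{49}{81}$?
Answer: $- \frac{9}{180968} \approx -4.9733 \cdot 10^{-5}$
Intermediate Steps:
$U = \frac{49}{9}$ ($U = - 9 \left(- \frac{49}{81}\right) = - 9 \left(\left(-49\right) \frac{1}{81}\right) = \left(-9\right) \left(- \frac{49}{81}\right) = \frac{49}{9} \approx 5.4444$)
$\frac{1}{-24388 + \left(U - 95 \left(-9 - 36\right)\right)} = \frac{1}{-24388 - \left(- \frac{49}{9} + 95 \left(-9 - 36\right)\right)} = \frac{1}{-24388 + \left(\frac{49}{9} - -4275\right)} = \frac{1}{-24388 + \left(\frac{49}{9} + 4275\right)} = \frac{1}{-24388 + \frac{38524}{9}} = \frac{1}{- \frac{180968}{9}} = - \frac{9}{180968}$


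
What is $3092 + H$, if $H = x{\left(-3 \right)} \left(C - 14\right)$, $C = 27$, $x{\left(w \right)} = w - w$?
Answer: $3092$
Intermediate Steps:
$x{\left(w \right)} = 0$
$H = 0$ ($H = 0 \left(27 - 14\right) = 0 \cdot 13 = 0$)
$3092 + H = 3092 + 0 = 3092$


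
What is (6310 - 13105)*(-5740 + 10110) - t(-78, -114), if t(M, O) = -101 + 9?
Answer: -29694058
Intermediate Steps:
t(M, O) = -92
(6310 - 13105)*(-5740 + 10110) - t(-78, -114) = (6310 - 13105)*(-5740 + 10110) - 1*(-92) = -6795*4370 + 92 = -29694150 + 92 = -29694058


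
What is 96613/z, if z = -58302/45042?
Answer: -725273791/9717 ≈ -74640.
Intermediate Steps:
z = -9717/7507 (z = -58302*1/45042 = -9717/7507 ≈ -1.2944)
96613/z = 96613/(-9717/7507) = 96613*(-7507/9717) = -725273791/9717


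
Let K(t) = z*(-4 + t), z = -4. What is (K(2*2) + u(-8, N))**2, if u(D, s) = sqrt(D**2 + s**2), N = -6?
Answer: 100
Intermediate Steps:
K(t) = 16 - 4*t (K(t) = -4*(-4 + t) = 16 - 4*t)
(K(2*2) + u(-8, N))**2 = ((16 - 8*2) + sqrt((-8)**2 + (-6)**2))**2 = ((16 - 4*4) + sqrt(64 + 36))**2 = ((16 - 16) + sqrt(100))**2 = (0 + 10)**2 = 10**2 = 100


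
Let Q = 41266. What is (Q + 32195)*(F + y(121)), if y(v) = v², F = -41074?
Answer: -1941794613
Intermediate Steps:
(Q + 32195)*(F + y(121)) = (41266 + 32195)*(-41074 + 121²) = 73461*(-41074 + 14641) = 73461*(-26433) = -1941794613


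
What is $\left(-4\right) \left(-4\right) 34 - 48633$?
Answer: $-48089$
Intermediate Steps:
$\left(-4\right) \left(-4\right) 34 - 48633 = 16 \cdot 34 - 48633 = 544 - 48633 = -48089$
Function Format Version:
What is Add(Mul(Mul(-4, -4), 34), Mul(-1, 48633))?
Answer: -48089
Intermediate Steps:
Add(Mul(Mul(-4, -4), 34), Mul(-1, 48633)) = Add(Mul(16, 34), -48633) = Add(544, -48633) = -48089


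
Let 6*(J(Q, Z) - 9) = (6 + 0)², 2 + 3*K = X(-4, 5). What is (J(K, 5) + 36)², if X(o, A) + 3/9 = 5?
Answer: 2601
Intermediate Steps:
X(o, A) = 14/3 (X(o, A) = -⅓ + 5 = 14/3)
K = 8/9 (K = -⅔ + (⅓)*(14/3) = -⅔ + 14/9 = 8/9 ≈ 0.88889)
J(Q, Z) = 15 (J(Q, Z) = 9 + (6 + 0)²/6 = 9 + (⅙)*6² = 9 + (⅙)*36 = 9 + 6 = 15)
(J(K, 5) + 36)² = (15 + 36)² = 51² = 2601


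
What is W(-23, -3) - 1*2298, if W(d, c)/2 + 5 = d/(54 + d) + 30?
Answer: -69734/31 ≈ -2249.5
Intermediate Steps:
W(d, c) = 50 + 2*d/(54 + d) (W(d, c) = -10 + 2*(d/(54 + d) + 30) = -10 + 2*(30 + d/(54 + d)) = -10 + (60 + 2*d/(54 + d)) = 50 + 2*d/(54 + d))
W(-23, -3) - 1*2298 = 4*(675 + 13*(-23))/(54 - 23) - 1*2298 = 4*(675 - 299)/31 - 2298 = 4*(1/31)*376 - 2298 = 1504/31 - 2298 = -69734/31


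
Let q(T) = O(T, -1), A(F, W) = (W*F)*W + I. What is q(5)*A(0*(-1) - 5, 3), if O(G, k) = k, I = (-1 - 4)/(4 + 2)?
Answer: 275/6 ≈ 45.833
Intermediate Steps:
I = -⅚ (I = -5/6 = -5*⅙ = -⅚ ≈ -0.83333)
A(F, W) = -⅚ + F*W² (A(F, W) = (W*F)*W - ⅚ = (F*W)*W - ⅚ = F*W² - ⅚ = -⅚ + F*W²)
q(T) = -1
q(5)*A(0*(-1) - 5, 3) = -(-⅚ + (0*(-1) - 5)*3²) = -(-⅚ + (0 - 5)*9) = -(-⅚ - 5*9) = -(-⅚ - 45) = -1*(-275/6) = 275/6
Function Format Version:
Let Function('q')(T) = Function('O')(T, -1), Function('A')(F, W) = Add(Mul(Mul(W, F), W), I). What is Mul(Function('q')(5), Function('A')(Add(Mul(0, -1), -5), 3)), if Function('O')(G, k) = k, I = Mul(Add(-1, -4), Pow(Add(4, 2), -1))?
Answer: Rational(275, 6) ≈ 45.833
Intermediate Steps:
I = Rational(-5, 6) (I = Mul(-5, Pow(6, -1)) = Mul(-5, Rational(1, 6)) = Rational(-5, 6) ≈ -0.83333)
Function('A')(F, W) = Add(Rational(-5, 6), Mul(F, Pow(W, 2))) (Function('A')(F, W) = Add(Mul(Mul(W, F), W), Rational(-5, 6)) = Add(Mul(Mul(F, W), W), Rational(-5, 6)) = Add(Mul(F, Pow(W, 2)), Rational(-5, 6)) = Add(Rational(-5, 6), Mul(F, Pow(W, 2))))
Function('q')(T) = -1
Mul(Function('q')(5), Function('A')(Add(Mul(0, -1), -5), 3)) = Mul(-1, Add(Rational(-5, 6), Mul(Add(Mul(0, -1), -5), Pow(3, 2)))) = Mul(-1, Add(Rational(-5, 6), Mul(Add(0, -5), 9))) = Mul(-1, Add(Rational(-5, 6), Mul(-5, 9))) = Mul(-1, Add(Rational(-5, 6), -45)) = Mul(-1, Rational(-275, 6)) = Rational(275, 6)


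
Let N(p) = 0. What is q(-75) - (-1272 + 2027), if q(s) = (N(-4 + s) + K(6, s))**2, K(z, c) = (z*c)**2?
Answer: 41006249245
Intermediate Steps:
K(z, c) = c**2*z**2 (K(z, c) = (c*z)**2 = c**2*z**2)
q(s) = 1296*s**4 (q(s) = (0 + s**2*6**2)**2 = (0 + s**2*36)**2 = (0 + 36*s**2)**2 = (36*s**2)**2 = 1296*s**4)
q(-75) - (-1272 + 2027) = 1296*(-75)**4 - (-1272 + 2027) = 1296*31640625 - 1*755 = 41006250000 - 755 = 41006249245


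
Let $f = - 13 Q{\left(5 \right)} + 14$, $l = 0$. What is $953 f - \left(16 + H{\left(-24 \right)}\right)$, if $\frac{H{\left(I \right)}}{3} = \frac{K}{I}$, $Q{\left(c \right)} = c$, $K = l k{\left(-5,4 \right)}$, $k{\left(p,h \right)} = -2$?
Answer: $-48619$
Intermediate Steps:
$K = 0$ ($K = 0 \left(-2\right) = 0$)
$H{\left(I \right)} = 0$ ($H{\left(I \right)} = 3 \frac{0}{I} = 3 \cdot 0 = 0$)
$f = -51$ ($f = \left(-13\right) 5 + 14 = -65 + 14 = -51$)
$953 f - \left(16 + H{\left(-24 \right)}\right) = 953 \left(-51\right) - 16 = -48603 + \left(-16 + 0\right) = -48603 - 16 = -48619$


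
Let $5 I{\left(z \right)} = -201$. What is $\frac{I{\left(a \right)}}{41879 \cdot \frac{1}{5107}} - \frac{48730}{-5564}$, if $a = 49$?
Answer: $\frac{2246166701}{582536890} \approx 3.8558$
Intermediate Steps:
$I{\left(z \right)} = - \frac{201}{5}$ ($I{\left(z \right)} = \frac{1}{5} \left(-201\right) = - \frac{201}{5}$)
$\frac{I{\left(a \right)}}{41879 \cdot \frac{1}{5107}} - \frac{48730}{-5564} = - \frac{201}{5 \cdot \frac{41879}{5107}} - \frac{48730}{-5564} = - \frac{201}{5 \cdot 41879 \cdot \frac{1}{5107}} - - \frac{24365}{2782} = - \frac{201}{5 \cdot \frac{41879}{5107}} + \frac{24365}{2782} = \left(- \frac{201}{5}\right) \frac{5107}{41879} + \frac{24365}{2782} = - \frac{1026507}{209395} + \frac{24365}{2782} = \frac{2246166701}{582536890}$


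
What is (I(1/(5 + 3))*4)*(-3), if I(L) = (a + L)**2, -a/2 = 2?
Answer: -2883/16 ≈ -180.19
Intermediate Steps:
a = -4 (a = -2*2 = -4)
I(L) = (-4 + L)**2
(I(1/(5 + 3))*4)*(-3) = ((-4 + 1/(5 + 3))**2*4)*(-3) = ((-4 + 1/8)**2*4)*(-3) = ((-31/8)**2*4)*(-3) = ((961/64)*4)*(-3) = (961/16)*(-3) = -2883/16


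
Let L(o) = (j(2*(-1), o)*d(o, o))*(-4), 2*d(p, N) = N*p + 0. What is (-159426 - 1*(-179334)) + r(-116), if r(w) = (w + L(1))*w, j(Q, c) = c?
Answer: 33596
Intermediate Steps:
d(p, N) = N*p/2 (d(p, N) = (N*p + 0)/2 = (N*p)/2 = N*p/2)
L(o) = -2*o³ (L(o) = (o*(o*o/2))*(-4) = (o*(o²/2))*(-4) = (o³/2)*(-4) = -2*o³)
r(w) = w*(-2 + w) (r(w) = (w - 2*1³)*w = (w - 2*1)*w = (w - 2)*w = (-2 + w)*w = w*(-2 + w))
(-159426 - 1*(-179334)) + r(-116) = (-159426 - 1*(-179334)) - 116*(-2 - 116) = (-159426 + 179334) - 116*(-118) = 19908 + 13688 = 33596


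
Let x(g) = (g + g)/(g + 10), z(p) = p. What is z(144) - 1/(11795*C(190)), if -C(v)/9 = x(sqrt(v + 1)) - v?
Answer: 4000817196031/27783452760 + sqrt(191)/16670071656 ≈ 144.00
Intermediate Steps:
x(g) = 2*g/(10 + g) (x(g) = (2*g)/(10 + g) = 2*g/(10 + g))
C(v) = 9*v - 18*sqrt(1 + v)/(10 + sqrt(1 + v)) (C(v) = -9*(2*sqrt(v + 1)/(10 + sqrt(v + 1)) - v) = -9*(2*sqrt(1 + v)/(10 + sqrt(1 + v)) - v) = -9*(-v + 2*sqrt(1 + v)/(10 + sqrt(1 + v))) = 9*v - 18*sqrt(1 + v)/(10 + sqrt(1 + v)))
z(144) - 1/(11795*C(190)) = 144 - 1/(11795*(9*(-2*sqrt(1 + 190) + 190*(10 + sqrt(1 + 190)))/(10 + sqrt(1 + 190)))) = 144 - 1/(11795*(9*(-2*sqrt(191) + 190*(10 + sqrt(191)))/(10 + sqrt(191)))) = 144 - 1/(11795*(9*(-2*sqrt(191) + (1900 + 190*sqrt(191)))/(10 + sqrt(191)))) = 144 - 1/(11795*(9*(1900 + 188*sqrt(191))/(10 + sqrt(191)))) = 144 - (10 + sqrt(191))/(9*(1900 + 188*sqrt(191)))/11795 = 144 - (10 + sqrt(191))/(106155*(1900 + 188*sqrt(191)))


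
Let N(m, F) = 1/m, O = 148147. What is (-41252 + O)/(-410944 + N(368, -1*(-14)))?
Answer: -39337360/151227391 ≈ -0.26012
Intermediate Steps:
(-41252 + O)/(-410944 + N(368, -1*(-14))) = (-41252 + 148147)/(-410944 + 1/368) = 106895/(-410944 + 1/368) = 106895/(-151227391/368) = 106895*(-368/151227391) = -39337360/151227391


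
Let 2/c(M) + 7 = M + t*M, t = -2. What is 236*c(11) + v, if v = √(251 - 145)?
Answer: -236/9 + √106 ≈ -15.927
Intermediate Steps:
v = √106 ≈ 10.296
c(M) = 2/(-7 - M) (c(M) = 2/(-7 + (M - 2*M)) = 2/(-7 - M))
236*c(11) + v = 236*(2/(-7 - 1*11)) + √106 = 236*(2/(-7 - 11)) + √106 = 236*(2/(-18)) + √106 = 236*(2*(-1/18)) + √106 = 236*(-⅑) + √106 = -236/9 + √106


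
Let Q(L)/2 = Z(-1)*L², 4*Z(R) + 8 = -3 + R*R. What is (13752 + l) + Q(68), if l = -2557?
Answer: -11925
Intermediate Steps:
Z(R) = -11/4 + R²/4 (Z(R) = -2 + (-3 + R*R)/4 = -2 + (-3 + R²)/4 = -2 + (-¾ + R²/4) = -11/4 + R²/4)
Q(L) = -5*L² (Q(L) = 2*((-11/4 + (¼)*(-1)²)*L²) = 2*((-11/4 + (¼)*1)*L²) = 2*((-11/4 + ¼)*L²) = 2*(-5*L²/2) = -5*L²)
(13752 + l) + Q(68) = (13752 - 2557) - 5*68² = 11195 - 5*4624 = 11195 - 23120 = -11925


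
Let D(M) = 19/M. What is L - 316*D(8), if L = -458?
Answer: -2417/2 ≈ -1208.5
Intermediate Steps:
L - 316*D(8) = -458 - 6004/8 = -458 - 316*19/8 = -458 - 1501/2 = -2417/2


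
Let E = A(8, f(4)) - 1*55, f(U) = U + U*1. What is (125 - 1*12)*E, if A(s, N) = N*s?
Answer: 1017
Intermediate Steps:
f(U) = 2*U (f(U) = U + U = 2*U)
E = 9 (E = (2*4)*8 - 1*55 = 8*8 - 55 = 64 - 55 = 9)
(125 - 1*12)*E = (125 - 1*12)*9 = (125 - 12)*9 = 113*9 = 1017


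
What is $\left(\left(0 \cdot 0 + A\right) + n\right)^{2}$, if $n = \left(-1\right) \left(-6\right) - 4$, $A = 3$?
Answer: $25$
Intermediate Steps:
$n = 2$ ($n = 6 - 4 = 2$)
$\left(\left(0 \cdot 0 + A\right) + n\right)^{2} = \left(\left(0 \cdot 0 + 3\right) + 2\right)^{2} = \left(\left(0 + 3\right) + 2\right)^{2} = \left(3 + 2\right)^{2} = 5^{2} = 25$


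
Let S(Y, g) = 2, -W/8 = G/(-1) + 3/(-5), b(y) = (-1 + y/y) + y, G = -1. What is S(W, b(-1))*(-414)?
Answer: -828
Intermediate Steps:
b(y) = y (b(y) = (-1 + 1) + y = 0 + y = y)
W = -16/5 (W = -8*(-1/(-1) + 3/(-5)) = -8*(-1*(-1) + 3*(-1/5)) = -8*(1 - 3/5) = -8*2/5 = -16/5 ≈ -3.2000)
S(W, b(-1))*(-414) = 2*(-414) = -828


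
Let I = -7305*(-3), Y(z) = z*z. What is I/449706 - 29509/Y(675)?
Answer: -1095117493/68299098750 ≈ -0.016034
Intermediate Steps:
Y(z) = z²
I = 21915
I/449706 - 29509/Y(675) = 21915/449706 - 29509/(675²) = 21915*(1/449706) - 29509/455625 = 7305/149902 - 29509*1/455625 = 7305/149902 - 29509/455625 = -1095117493/68299098750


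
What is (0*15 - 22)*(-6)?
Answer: 132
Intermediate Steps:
(0*15 - 22)*(-6) = (0 - 22)*(-6) = -22*(-6) = 132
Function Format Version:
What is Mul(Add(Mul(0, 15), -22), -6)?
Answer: 132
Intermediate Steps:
Mul(Add(Mul(0, 15), -22), -6) = Mul(Add(0, -22), -6) = Mul(-22, -6) = 132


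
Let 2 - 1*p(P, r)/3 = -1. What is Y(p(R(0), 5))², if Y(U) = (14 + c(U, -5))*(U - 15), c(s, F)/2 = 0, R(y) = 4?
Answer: 7056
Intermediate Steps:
p(P, r) = 9 (p(P, r) = 6 - 3*(-1) = 6 + 3 = 9)
c(s, F) = 0 (c(s, F) = 2*0 = 0)
Y(U) = -210 + 14*U (Y(U) = (14 + 0)*(U - 15) = 14*(-15 + U) = -210 + 14*U)
Y(p(R(0), 5))² = (-210 + 14*9)² = (-210 + 126)² = (-84)² = 7056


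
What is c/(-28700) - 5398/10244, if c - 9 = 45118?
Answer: -154300897/73500700 ≈ -2.0993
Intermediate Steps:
c = 45127 (c = 9 + 45118 = 45127)
c/(-28700) - 5398/10244 = 45127/(-28700) - 5398/10244 = 45127*(-1/28700) - 5398*1/10244 = -45127/28700 - 2699/5122 = -154300897/73500700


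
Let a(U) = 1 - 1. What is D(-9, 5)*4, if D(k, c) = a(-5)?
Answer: 0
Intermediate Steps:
a(U) = 0
D(k, c) = 0
D(-9, 5)*4 = 0*4 = 0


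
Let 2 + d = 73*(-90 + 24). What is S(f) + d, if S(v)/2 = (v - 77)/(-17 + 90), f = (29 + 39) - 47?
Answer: -351972/73 ≈ -4821.5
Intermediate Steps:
f = 21 (f = 68 - 47 = 21)
S(v) = -154/73 + 2*v/73 (S(v) = 2*((v - 77)/(-17 + 90)) = 2*((-77 + v)/73) = 2*((-77 + v)*(1/73)) = 2*(-77/73 + v/73) = -154/73 + 2*v/73)
d = -4820 (d = -2 + 73*(-90 + 24) = -2 + 73*(-66) = -2 - 4818 = -4820)
S(f) + d = (-154/73 + (2/73)*21) - 4820 = (-154/73 + 42/73) - 4820 = -112/73 - 4820 = -351972/73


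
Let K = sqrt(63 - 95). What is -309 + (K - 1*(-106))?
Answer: -203 + 4*I*sqrt(2) ≈ -203.0 + 5.6569*I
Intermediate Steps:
K = 4*I*sqrt(2) (K = sqrt(-32) = 4*I*sqrt(2) ≈ 5.6569*I)
-309 + (K - 1*(-106)) = -309 + (4*I*sqrt(2) - 1*(-106)) = -309 + (4*I*sqrt(2) + 106) = -309 + (106 + 4*I*sqrt(2)) = -203 + 4*I*sqrt(2)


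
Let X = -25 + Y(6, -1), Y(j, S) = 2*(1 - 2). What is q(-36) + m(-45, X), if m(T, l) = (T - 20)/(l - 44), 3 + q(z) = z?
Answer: -2704/71 ≈ -38.085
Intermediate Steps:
Y(j, S) = -2 (Y(j, S) = 2*(-1) = -2)
q(z) = -3 + z
X = -27 (X = -25 - 2 = -27)
m(T, l) = (-20 + T)/(-44 + l)
q(-36) + m(-45, X) = (-3 - 36) + (-20 - 45)/(-44 - 27) = -39 - 65/(-71) = -39 - 1/71*(-65) = -39 + 65/71 = -2704/71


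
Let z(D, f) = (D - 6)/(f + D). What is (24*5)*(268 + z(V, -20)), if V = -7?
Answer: 289960/9 ≈ 32218.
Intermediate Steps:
z(D, f) = (-6 + D)/(D + f)
(24*5)*(268 + z(V, -20)) = (24*5)*(268 + (-6 - 7)/(-7 - 20)) = 120*(268 - 13/(-27)) = 120*(268 - 1/27*(-13)) = 120*(268 + 13/27) = 120*(7249/27) = 289960/9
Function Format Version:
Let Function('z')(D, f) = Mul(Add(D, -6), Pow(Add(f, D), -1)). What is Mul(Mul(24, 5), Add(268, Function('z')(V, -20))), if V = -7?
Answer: Rational(289960, 9) ≈ 32218.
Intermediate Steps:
Function('z')(D, f) = Mul(Pow(Add(D, f), -1), Add(-6, D)) (Function('z')(D, f) = Mul(Add(-6, D), Pow(Add(D, f), -1)) = Mul(Pow(Add(D, f), -1), Add(-6, D)))
Mul(Mul(24, 5), Add(268, Function('z')(V, -20))) = Mul(Mul(24, 5), Add(268, Mul(Pow(Add(-7, -20), -1), Add(-6, -7)))) = Mul(120, Add(268, Mul(Pow(-27, -1), -13))) = Mul(120, Add(268, Mul(Rational(-1, 27), -13))) = Mul(120, Add(268, Rational(13, 27))) = Mul(120, Rational(7249, 27)) = Rational(289960, 9)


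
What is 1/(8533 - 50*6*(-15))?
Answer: 1/13033 ≈ 7.6728e-5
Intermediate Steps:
1/(8533 - 50*6*(-15)) = 1/(8533 - 10*30*(-15)) = 1/(8533 - 300*(-15)) = 1/(8533 + 4500) = 1/13033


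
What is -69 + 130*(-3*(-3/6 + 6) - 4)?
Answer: -2734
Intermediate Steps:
-69 + 130*(-3*(-3/6 + 6) - 4) = -69 + 130*(-3*(-3*⅙ + 6) - 4) = -69 + 130*(-3*(-½ + 6) - 4) = -69 + 130*(-3*11/2 - 4) = -69 + 130*(-33/2 - 4) = -69 + 130*(-41/2) = -69 - 2665 = -2734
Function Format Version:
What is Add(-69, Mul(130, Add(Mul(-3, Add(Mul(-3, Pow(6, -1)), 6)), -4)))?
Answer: -2734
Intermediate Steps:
Add(-69, Mul(130, Add(Mul(-3, Add(Mul(-3, Pow(6, -1)), 6)), -4))) = Add(-69, Mul(130, Add(Mul(-3, Add(Mul(-3, Rational(1, 6)), 6)), -4))) = Add(-69, Mul(130, Add(Mul(-3, Add(Rational(-1, 2), 6)), -4))) = Add(-69, Mul(130, Add(Mul(-3, Rational(11, 2)), -4))) = Add(-69, Mul(130, Add(Rational(-33, 2), -4))) = Add(-69, Mul(130, Rational(-41, 2))) = Add(-69, -2665) = -2734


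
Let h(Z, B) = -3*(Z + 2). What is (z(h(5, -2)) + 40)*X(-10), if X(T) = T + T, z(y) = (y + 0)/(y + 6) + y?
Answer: -408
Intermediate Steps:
h(Z, B) = -6 - 3*Z (h(Z, B) = -3*(2 + Z) = -6 - 3*Z)
z(y) = y + y/(6 + y) (z(y) = y/(6 + y) + y = y + y/(6 + y))
X(T) = 2*T
(z(h(5, -2)) + 40)*X(-10) = ((-6 - 3*5)*(7 + (-6 - 3*5))/(6 + (-6 - 3*5)) + 40)*(2*(-10)) = ((-6 - 15)*(7 + (-6 - 15))/(6 + (-6 - 15)) + 40)*(-20) = (-21*(7 - 21)/(6 - 21) + 40)*(-20) = (-21*(-14)/(-15) + 40)*(-20) = (-21*(-1/15)*(-14) + 40)*(-20) = (-98/5 + 40)*(-20) = (102/5)*(-20) = -408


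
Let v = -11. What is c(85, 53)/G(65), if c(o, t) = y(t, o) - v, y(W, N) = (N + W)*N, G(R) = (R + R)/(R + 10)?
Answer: 176115/26 ≈ 6773.7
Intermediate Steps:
G(R) = 2*R/(10 + R) (G(R) = (2*R)/(10 + R) = 2*R/(10 + R))
y(W, N) = N*(N + W)
c(o, t) = 11 + o*(o + t) (c(o, t) = o*(o + t) - 1*(-11) = o*(o + t) + 11 = 11 + o*(o + t))
c(85, 53)/G(65) = (11 + 85*(85 + 53))/((2*65/(10 + 65))) = (11 + 85*138)/((2*65/75)) = (11 + 11730)/((2*65*(1/75))) = 11741/(26/15) = 11741*(15/26) = 176115/26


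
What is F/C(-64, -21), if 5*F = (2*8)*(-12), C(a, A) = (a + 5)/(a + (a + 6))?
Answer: -23424/295 ≈ -79.403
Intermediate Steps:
C(a, A) = (5 + a)/(6 + 2*a) (C(a, A) = (5 + a)/(a + (6 + a)) = (5 + a)/(6 + 2*a))
F = -192/5 (F = ((2*8)*(-12))/5 = (16*(-12))/5 = (⅕)*(-192) = -192/5 ≈ -38.400)
F/C(-64, -21) = -192*2*(3 - 64)/(5 - 64)/5 = -192/(5*((½)*(-59)/(-61))) = -192/(5*((½)*(-1/61)*(-59))) = -192/(5*59/122) = -192/5*122/59 = -23424/295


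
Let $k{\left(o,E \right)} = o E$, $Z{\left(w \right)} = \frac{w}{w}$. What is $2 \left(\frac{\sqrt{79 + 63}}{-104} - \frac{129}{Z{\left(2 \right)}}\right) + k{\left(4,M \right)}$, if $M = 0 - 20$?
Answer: $-338 - \frac{\sqrt{142}}{52} \approx -338.23$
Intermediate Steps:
$Z{\left(w \right)} = 1$
$M = -20$ ($M = 0 - 20 = -20$)
$k{\left(o,E \right)} = E o$
$2 \left(\frac{\sqrt{79 + 63}}{-104} - \frac{129}{Z{\left(2 \right)}}\right) + k{\left(4,M \right)} = 2 \left(\frac{\sqrt{79 + 63}}{-104} - \frac{129}{1}\right) - 80 = 2 \left(\sqrt{142} \left(- \frac{1}{104}\right) - 129\right) - 80 = 2 \left(- \frac{\sqrt{142}}{104} - 129\right) - 80 = 2 \left(-129 - \frac{\sqrt{142}}{104}\right) - 80 = \left(-258 - \frac{\sqrt{142}}{52}\right) - 80 = -338 - \frac{\sqrt{142}}{52}$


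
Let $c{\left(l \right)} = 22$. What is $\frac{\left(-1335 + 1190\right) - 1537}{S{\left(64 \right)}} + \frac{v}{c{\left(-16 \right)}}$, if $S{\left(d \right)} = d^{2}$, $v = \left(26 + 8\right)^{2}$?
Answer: $\frac{1174493}{22528} \approx 52.135$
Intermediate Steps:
$v = 1156$ ($v = 34^{2} = 1156$)
$\frac{\left(-1335 + 1190\right) - 1537}{S{\left(64 \right)}} + \frac{v}{c{\left(-16 \right)}} = \frac{\left(-1335 + 1190\right) - 1537}{64^{2}} + \frac{1156}{22} = \frac{-145 - 1537}{4096} + 1156 \cdot \frac{1}{22} = \left(-1682\right) \frac{1}{4096} + \frac{578}{11} = - \frac{841}{2048} + \frac{578}{11} = \frac{1174493}{22528}$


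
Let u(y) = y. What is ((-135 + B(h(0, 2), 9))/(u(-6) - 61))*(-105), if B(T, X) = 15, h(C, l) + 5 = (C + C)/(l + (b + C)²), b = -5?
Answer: -12600/67 ≈ -188.06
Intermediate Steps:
h(C, l) = -5 + 2*C/(l + (-5 + C)²) (h(C, l) = -5 + (C + C)/(l + (-5 + C)²) = -5 + (2*C)/(l + (-5 + C)²) = -5 + 2*C/(l + (-5 + C)²))
((-135 + B(h(0, 2), 9))/(u(-6) - 61))*(-105) = ((-135 + 15)/(-6 - 61))*(-105) = -120/(-67)*(-105) = -120*(-1/67)*(-105) = (120/67)*(-105) = -12600/67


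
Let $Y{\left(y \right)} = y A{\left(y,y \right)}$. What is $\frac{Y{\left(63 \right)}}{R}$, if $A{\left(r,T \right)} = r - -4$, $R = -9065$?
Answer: $- \frac{603}{1295} \approx -0.46564$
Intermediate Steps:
$A{\left(r,T \right)} = 4 + r$ ($A{\left(r,T \right)} = r + 4 = 4 + r$)
$Y{\left(y \right)} = y \left(4 + y\right)$
$\frac{Y{\left(63 \right)}}{R} = \frac{63 \left(4 + 63\right)}{-9065} = 63 \cdot 67 \left(- \frac{1}{9065}\right) = 4221 \left(- \frac{1}{9065}\right) = - \frac{603}{1295}$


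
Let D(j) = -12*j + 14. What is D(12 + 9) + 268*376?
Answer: 100530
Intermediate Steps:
D(j) = 14 - 12*j
D(12 + 9) + 268*376 = (14 - 12*(12 + 9)) + 268*376 = (14 - 12*21) + 100768 = (14 - 252) + 100768 = -238 + 100768 = 100530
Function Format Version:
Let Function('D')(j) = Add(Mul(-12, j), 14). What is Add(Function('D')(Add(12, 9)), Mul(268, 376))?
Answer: 100530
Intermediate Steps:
Function('D')(j) = Add(14, Mul(-12, j))
Add(Function('D')(Add(12, 9)), Mul(268, 376)) = Add(Add(14, Mul(-12, Add(12, 9))), Mul(268, 376)) = Add(Add(14, Mul(-12, 21)), 100768) = Add(Add(14, -252), 100768) = Add(-238, 100768) = 100530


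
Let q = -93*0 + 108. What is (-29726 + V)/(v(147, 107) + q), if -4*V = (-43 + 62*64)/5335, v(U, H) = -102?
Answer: -42290451/8536 ≈ -4954.4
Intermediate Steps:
V = -785/4268 (V = -(-43 + 62*64)/(4*5335) = -(-43 + 3968)/(4*5335) = -3925/(4*5335) = -¼*785/1067 = -785/4268 ≈ -0.18393)
q = 108 (q = 0 + 108 = 108)
(-29726 + V)/(v(147, 107) + q) = (-29726 - 785/4268)/(-102 + 108) = -126871353/4268/6 = -126871353/4268*⅙ = -42290451/8536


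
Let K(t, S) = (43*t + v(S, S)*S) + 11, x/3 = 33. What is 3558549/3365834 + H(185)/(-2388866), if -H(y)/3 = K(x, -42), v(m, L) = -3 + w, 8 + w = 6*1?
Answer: 4273056664695/4020263202122 ≈ 1.0629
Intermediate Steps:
w = -2 (w = -8 + 6*1 = -8 + 6 = -2)
x = 99 (x = 3*33 = 99)
v(m, L) = -5 (v(m, L) = -3 - 2 = -5)
K(t, S) = 11 - 5*S + 43*t (K(t, S) = (43*t - 5*S) + 11 = (-5*S + 43*t) + 11 = 11 - 5*S + 43*t)
H(y) = -13434 (H(y) = -3*(11 - 5*(-42) + 43*99) = -3*(11 + 210 + 4257) = -3*4478 = -13434)
3558549/3365834 + H(185)/(-2388866) = 3558549/3365834 - 13434/(-2388866) = 3558549*(1/3365834) - 13434*(-1/2388866) = 3558549/3365834 + 6717/1194433 = 4273056664695/4020263202122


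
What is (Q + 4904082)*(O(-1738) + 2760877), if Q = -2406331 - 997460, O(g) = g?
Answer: 4139511409449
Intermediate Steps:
Q = -3403791
(Q + 4904082)*(O(-1738) + 2760877) = (-3403791 + 4904082)*(-1738 + 2760877) = 1500291*2759139 = 4139511409449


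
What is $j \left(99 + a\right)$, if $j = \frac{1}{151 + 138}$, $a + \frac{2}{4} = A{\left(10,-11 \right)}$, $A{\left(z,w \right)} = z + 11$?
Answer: $\frac{239}{578} \approx 0.41349$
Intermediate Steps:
$A{\left(z,w \right)} = 11 + z$
$a = \frac{41}{2}$ ($a = - \frac{1}{2} + \left(11 + 10\right) = - \frac{1}{2} + 21 = \frac{41}{2} \approx 20.5$)
$j = \frac{1}{289} \approx 0.0034602$
$j \left(99 + a\right) = \frac{99 + \frac{41}{2}}{289} = \frac{1}{289} \cdot \frac{239}{2} = \frac{239}{578}$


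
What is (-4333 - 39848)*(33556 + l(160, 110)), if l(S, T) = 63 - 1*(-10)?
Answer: -1485762849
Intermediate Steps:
l(S, T) = 73 (l(S, T) = 63 + 10 = 73)
(-4333 - 39848)*(33556 + l(160, 110)) = (-4333 - 39848)*(33556 + 73) = -44181*33629 = -1485762849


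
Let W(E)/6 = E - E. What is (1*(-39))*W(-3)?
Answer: 0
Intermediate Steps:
W(E) = 0 (W(E) = 6*(E - E) = 6*0 = 0)
(1*(-39))*W(-3) = (1*(-39))*0 = -39*0 = 0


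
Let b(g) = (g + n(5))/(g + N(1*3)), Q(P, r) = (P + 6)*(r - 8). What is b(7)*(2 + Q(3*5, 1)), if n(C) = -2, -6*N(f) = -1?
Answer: -4350/43 ≈ -101.16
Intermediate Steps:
N(f) = 1/6 (N(f) = -1/6*(-1) = 1/6)
Q(P, r) = (-8 + r)*(6 + P) (Q(P, r) = (6 + P)*(-8 + r) = (-8 + r)*(6 + P))
b(g) = (-2 + g)/(1/6 + g) (b(g) = (g - 2)/(g + 1/6) = (-2 + g)/(1/6 + g))
b(7)*(2 + Q(3*5, 1)) = (6*(-2 + 7)/(1 + 6*7))*(2 + (-48 - 24*5 + 6*1 + (3*5)*1)) = (6*5/(1 + 42))*(2 + (-48 - 8*15 + 6 + 15*1)) = (6*5/43)*(2 + (-48 - 120 + 6 + 15)) = (6*(1/43)*5)*(2 - 147) = (30/43)*(-145) = -4350/43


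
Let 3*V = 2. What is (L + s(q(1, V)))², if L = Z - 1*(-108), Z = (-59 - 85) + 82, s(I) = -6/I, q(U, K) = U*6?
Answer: 2025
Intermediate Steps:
V = ⅔ (V = (⅓)*2 = ⅔ ≈ 0.66667)
q(U, K) = 6*U
Z = -62 (Z = -144 + 82 = -62)
L = 46 (L = -62 - 1*(-108) = -62 + 108 = 46)
(L + s(q(1, V)))² = (46 - 6/(6*1))² = (46 - 6/6)² = (46 - 6*⅙)² = (46 - 1)² = 45² = 2025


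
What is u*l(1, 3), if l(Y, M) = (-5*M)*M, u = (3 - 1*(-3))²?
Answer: -1620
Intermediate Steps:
u = 36 (u = (3 + 3)² = 6² = 36)
l(Y, M) = -5*M²
u*l(1, 3) = 36*(-5*3²) = 36*(-5*9) = 36*(-45) = -1620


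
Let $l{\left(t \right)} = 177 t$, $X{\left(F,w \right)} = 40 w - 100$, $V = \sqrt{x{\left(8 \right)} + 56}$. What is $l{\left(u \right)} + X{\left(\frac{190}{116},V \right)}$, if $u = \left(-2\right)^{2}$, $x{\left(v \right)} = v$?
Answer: $928$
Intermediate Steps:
$u = 4$
$V = 8$ ($V = \sqrt{8 + 56} = \sqrt{64} = 8$)
$X{\left(F,w \right)} = -100 + 40 w$
$l{\left(u \right)} + X{\left(\frac{190}{116},V \right)} = 177 \cdot 4 + \left(-100 + 40 \cdot 8\right) = 708 + \left(-100 + 320\right) = 708 + 220 = 928$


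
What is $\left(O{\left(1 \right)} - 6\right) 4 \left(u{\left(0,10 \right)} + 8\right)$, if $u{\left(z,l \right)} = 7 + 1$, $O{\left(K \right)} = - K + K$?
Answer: $-384$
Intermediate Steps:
$O{\left(K \right)} = 0$
$u{\left(z,l \right)} = 8$
$\left(O{\left(1 \right)} - 6\right) 4 \left(u{\left(0,10 \right)} + 8\right) = \left(0 - 6\right) 4 \left(8 + 8\right) = \left(-6\right) 4 \cdot 16 = \left(-24\right) 16 = -384$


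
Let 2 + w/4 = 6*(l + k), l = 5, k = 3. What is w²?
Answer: 33856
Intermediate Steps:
w = 184 (w = -8 + 4*(6*(5 + 3)) = -8 + 4*(6*8) = -8 + 4*48 = -8 + 192 = 184)
w² = 184² = 33856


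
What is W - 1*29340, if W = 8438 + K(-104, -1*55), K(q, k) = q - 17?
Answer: -21023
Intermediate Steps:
K(q, k) = -17 + q
W = 8317 (W = 8438 + (-17 - 104) = 8438 - 121 = 8317)
W - 1*29340 = 8317 - 1*29340 = 8317 - 29340 = -21023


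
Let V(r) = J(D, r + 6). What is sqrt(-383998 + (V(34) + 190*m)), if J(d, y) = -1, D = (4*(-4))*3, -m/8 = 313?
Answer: I*sqrt(859759) ≈ 927.23*I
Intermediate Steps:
m = -2504 (m = -8*313 = -2504)
D = -48 (D = -16*3 = -48)
V(r) = -1
sqrt(-383998 + (V(34) + 190*m)) = sqrt(-383998 + (-1 + 190*(-2504))) = sqrt(-383998 + (-1 - 475760)) = sqrt(-383998 - 475761) = sqrt(-859759) = I*sqrt(859759)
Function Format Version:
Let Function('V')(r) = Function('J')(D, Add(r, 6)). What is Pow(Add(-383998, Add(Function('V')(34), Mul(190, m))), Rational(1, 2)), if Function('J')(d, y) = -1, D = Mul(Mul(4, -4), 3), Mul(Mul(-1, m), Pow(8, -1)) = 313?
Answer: Mul(I, Pow(859759, Rational(1, 2))) ≈ Mul(927.23, I)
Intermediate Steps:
m = -2504 (m = Mul(-8, 313) = -2504)
D = -48 (D = Mul(-16, 3) = -48)
Function('V')(r) = -1
Pow(Add(-383998, Add(Function('V')(34), Mul(190, m))), Rational(1, 2)) = Pow(Add(-383998, Add(-1, Mul(190, -2504))), Rational(1, 2)) = Pow(Add(-383998, Add(-1, -475760)), Rational(1, 2)) = Pow(Add(-383998, -475761), Rational(1, 2)) = Pow(-859759, Rational(1, 2)) = Mul(I, Pow(859759, Rational(1, 2)))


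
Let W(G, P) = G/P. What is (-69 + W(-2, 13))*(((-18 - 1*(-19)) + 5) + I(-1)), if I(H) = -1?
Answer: -4495/13 ≈ -345.77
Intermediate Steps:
(-69 + W(-2, 13))*(((-18 - 1*(-19)) + 5) + I(-1)) = (-69 - 2/13)*(((-18 - 1*(-19)) + 5) - 1) = (-69 - 2*1/13)*(((-18 + 19) + 5) - 1) = (-69 - 2/13)*((1 + 5) - 1) = -899*(6 - 1)/13 = -899/13*5 = -4495/13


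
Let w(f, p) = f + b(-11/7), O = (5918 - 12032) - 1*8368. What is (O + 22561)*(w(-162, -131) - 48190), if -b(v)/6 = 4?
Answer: -390829704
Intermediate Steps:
b(v) = -24 (b(v) = -6*4 = -24)
O = -14482 (O = -6114 - 8368 = -14482)
w(f, p) = -24 + f (w(f, p) = f - 24 = -24 + f)
(O + 22561)*(w(-162, -131) - 48190) = (-14482 + 22561)*((-24 - 162) - 48190) = 8079*(-186 - 48190) = 8079*(-48376) = -390829704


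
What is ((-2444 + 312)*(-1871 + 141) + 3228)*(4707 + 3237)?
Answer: 29325975072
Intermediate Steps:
((-2444 + 312)*(-1871 + 141) + 3228)*(4707 + 3237) = (-2132*(-1730) + 3228)*7944 = (3688360 + 3228)*7944 = 3691588*7944 = 29325975072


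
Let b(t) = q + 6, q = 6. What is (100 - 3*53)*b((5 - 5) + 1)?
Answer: -708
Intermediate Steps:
b(t) = 12 (b(t) = 6 + 6 = 12)
(100 - 3*53)*b((5 - 5) + 1) = (100 - 3*53)*12 = (100 - 1*159)*12 = (100 - 159)*12 = -59*12 = -708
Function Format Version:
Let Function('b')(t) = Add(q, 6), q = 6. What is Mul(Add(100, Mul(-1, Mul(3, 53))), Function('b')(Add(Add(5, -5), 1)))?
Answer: -708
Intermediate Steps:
Function('b')(t) = 12 (Function('b')(t) = Add(6, 6) = 12)
Mul(Add(100, Mul(-1, Mul(3, 53))), Function('b')(Add(Add(5, -5), 1))) = Mul(Add(100, Mul(-1, Mul(3, 53))), 12) = Mul(Add(100, Mul(-1, 159)), 12) = Mul(Add(100, -159), 12) = Mul(-59, 12) = -708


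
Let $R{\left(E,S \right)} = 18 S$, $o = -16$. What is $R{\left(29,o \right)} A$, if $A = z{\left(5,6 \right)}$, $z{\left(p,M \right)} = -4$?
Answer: $1152$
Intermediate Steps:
$A = -4$
$R{\left(29,o \right)} A = 18 \left(-16\right) \left(-4\right) = \left(-288\right) \left(-4\right) = 1152$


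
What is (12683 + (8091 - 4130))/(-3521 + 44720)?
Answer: 5548/13733 ≈ 0.40399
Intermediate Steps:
(12683 + (8091 - 4130))/(-3521 + 44720) = (12683 + 3961)/41199 = 16644*(1/41199) = 5548/13733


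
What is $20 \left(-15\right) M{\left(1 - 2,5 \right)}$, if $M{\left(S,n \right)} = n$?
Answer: $-1500$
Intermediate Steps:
$20 \left(-15\right) M{\left(1 - 2,5 \right)} = 20 \left(-15\right) 5 = \left(-300\right) 5 = -1500$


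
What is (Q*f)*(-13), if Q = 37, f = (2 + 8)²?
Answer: -48100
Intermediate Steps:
f = 100 (f = 10² = 100)
(Q*f)*(-13) = (37*100)*(-13) = 3700*(-13) = -48100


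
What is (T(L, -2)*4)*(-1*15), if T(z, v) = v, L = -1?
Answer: 120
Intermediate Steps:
(T(L, -2)*4)*(-1*15) = (-2*4)*(-1*15) = -8*(-15) = 120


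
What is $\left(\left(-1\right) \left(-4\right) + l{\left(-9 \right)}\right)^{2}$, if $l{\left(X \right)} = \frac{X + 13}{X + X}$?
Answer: $\frac{1156}{81} \approx 14.272$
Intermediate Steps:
$l{\left(X \right)} = \frac{13 + X}{2 X}$
$\left(\left(-1\right) \left(-4\right) + l{\left(-9 \right)}\right)^{2} = \left(\left(-1\right) \left(-4\right) + \frac{13 - 9}{2 \left(-9\right)}\right)^{2} = \left(4 + \frac{1}{2} \left(- \frac{1}{9}\right) 4\right)^{2} = \left(4 - \frac{2}{9}\right)^{2} = \left(\frac{34}{9}\right)^{2} = \frac{1156}{81}$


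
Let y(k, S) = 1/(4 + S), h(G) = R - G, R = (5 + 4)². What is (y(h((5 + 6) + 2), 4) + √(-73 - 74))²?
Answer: -9407/64 + 7*I*√3/4 ≈ -146.98 + 3.0311*I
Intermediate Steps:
R = 81 (R = 9² = 81)
h(G) = 81 - G
(y(h((5 + 6) + 2), 4) + √(-73 - 74))² = (1/(4 + 4) + √(-73 - 74))² = (1/8 + √(-147))² = (⅛ + 7*I*√3)²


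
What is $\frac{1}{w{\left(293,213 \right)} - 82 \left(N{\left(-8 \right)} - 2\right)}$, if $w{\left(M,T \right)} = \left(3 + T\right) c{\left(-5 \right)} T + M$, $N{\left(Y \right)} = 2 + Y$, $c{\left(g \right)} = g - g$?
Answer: $\frac{1}{949} \approx 0.0010537$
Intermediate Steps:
$c{\left(g \right)} = 0$
$w{\left(M,T \right)} = M$ ($w{\left(M,T \right)} = \left(3 + T\right) 0 T + M = 0 T + M = 0 + M = M$)
$\frac{1}{w{\left(293,213 \right)} - 82 \left(N{\left(-8 \right)} - 2\right)} = \frac{1}{293 - 82 \left(\left(2 - 8\right) - 2\right)} = \frac{1}{293 - 82 \left(-6 - 2\right)} = \frac{1}{293 - -656} = \frac{1}{293 + 656} = \frac{1}{949}$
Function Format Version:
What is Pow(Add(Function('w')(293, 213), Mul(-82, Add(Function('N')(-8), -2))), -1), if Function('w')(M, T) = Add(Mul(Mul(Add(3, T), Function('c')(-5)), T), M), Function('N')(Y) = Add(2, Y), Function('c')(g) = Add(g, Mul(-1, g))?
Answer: Rational(1, 949) ≈ 0.0010537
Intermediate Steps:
Function('c')(g) = 0
Function('w')(M, T) = M (Function('w')(M, T) = Add(Mul(Mul(Add(3, T), 0), T), M) = Add(Mul(0, T), M) = Add(0, M) = M)
Pow(Add(Function('w')(293, 213), Mul(-82, Add(Function('N')(-8), -2))), -1) = Pow(Add(293, Mul(-82, Add(Add(2, -8), -2))), -1) = Pow(Add(293, Mul(-82, Add(-6, -2))), -1) = Pow(Add(293, Mul(-82, -8)), -1) = Pow(Add(293, 656), -1) = Pow(949, -1) = Rational(1, 949)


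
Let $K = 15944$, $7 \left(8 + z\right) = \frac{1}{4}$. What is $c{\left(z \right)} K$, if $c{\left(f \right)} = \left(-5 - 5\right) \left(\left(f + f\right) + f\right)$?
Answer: $\frac{26666340}{7} \approx 3.8095 \cdot 10^{6}$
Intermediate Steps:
$z = - \frac{223}{28}$ ($z = -8 + \frac{1}{7 \cdot 4} = -8 + \frac{1}{7} \cdot \frac{1}{4} = -8 + \frac{1}{28} = - \frac{223}{28} \approx -7.9643$)
$c{\left(f \right)} = - 30 f$ ($c{\left(f \right)} = - 10 \left(2 f + f\right) = - 10 \cdot 3 f = - 30 f$)
$c{\left(z \right)} K = \left(-30\right) \left(- \frac{223}{28}\right) 15944 = \frac{3345}{14} \cdot 15944 = \frac{26666340}{7}$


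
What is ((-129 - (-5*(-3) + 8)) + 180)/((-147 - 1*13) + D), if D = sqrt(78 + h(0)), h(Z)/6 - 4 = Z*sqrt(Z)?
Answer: -2240/12749 - 14*sqrt(102)/12749 ≈ -0.18679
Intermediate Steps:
h(Z) = 24 + 6*Z**(3/2) (h(Z) = 24 + 6*(Z*sqrt(Z)) = 24 + 6*Z**(3/2))
D = sqrt(102) (D = sqrt(78 + (24 + 6*0**(3/2))) = sqrt(78 + (24 + 6*0)) = sqrt(78 + (24 + 0)) = sqrt(78 + 24) = sqrt(102) ≈ 10.100)
((-129 - (-5*(-3) + 8)) + 180)/((-147 - 1*13) + D) = ((-129 - (-5*(-3) + 8)) + 180)/((-147 - 1*13) + sqrt(102)) = ((-129 - (15 + 8)) + 180)/((-147 - 13) + sqrt(102)) = ((-129 - 1*23) + 180)/(-160 + sqrt(102)) = ((-129 - 23) + 180)/(-160 + sqrt(102)) = (-152 + 180)/(-160 + sqrt(102)) = 28/(-160 + sqrt(102))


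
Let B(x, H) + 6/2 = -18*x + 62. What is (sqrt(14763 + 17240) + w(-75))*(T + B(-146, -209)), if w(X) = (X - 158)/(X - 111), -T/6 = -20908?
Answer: 29855455/186 + 128135*sqrt(32003) ≈ 2.3083e+7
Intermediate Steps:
T = 125448 (T = -6*(-20908) = 125448)
w(X) = (-158 + X)/(-111 + X)
B(x, H) = 59 - 18*x (B(x, H) = -3 + (-18*x + 62) = -3 + (62 - 18*x) = 59 - 18*x)
(sqrt(14763 + 17240) + w(-75))*(T + B(-146, -209)) = (sqrt(14763 + 17240) + (-158 - 75)/(-111 - 75))*(125448 + (59 - 18*(-146))) = (sqrt(32003) - 233/(-186))*(125448 + (59 + 2628)) = (sqrt(32003) - 1/186*(-233))*(125448 + 2687) = (sqrt(32003) + 233/186)*128135 = (233/186 + sqrt(32003))*128135 = 29855455/186 + 128135*sqrt(32003)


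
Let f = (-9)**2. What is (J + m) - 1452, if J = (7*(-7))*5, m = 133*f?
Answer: 9076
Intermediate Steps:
f = 81
m = 10773 (m = 133*81 = 10773)
J = -245 (J = -49*5 = -245)
(J + m) - 1452 = (-245 + 10773) - 1452 = 10528 - 1452 = 9076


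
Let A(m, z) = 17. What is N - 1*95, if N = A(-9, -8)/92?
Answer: -8723/92 ≈ -94.815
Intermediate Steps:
N = 17/92 ≈ 0.18478
N - 1*95 = 17/92 - 1*95 = 17/92 - 95 = -8723/92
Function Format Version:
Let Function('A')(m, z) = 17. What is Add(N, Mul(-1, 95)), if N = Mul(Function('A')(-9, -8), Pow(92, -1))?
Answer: Rational(-8723, 92) ≈ -94.815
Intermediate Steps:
N = Rational(17, 92) (N = Mul(17, Pow(92, -1)) = Mul(17, Rational(1, 92)) = Rational(17, 92) ≈ 0.18478)
Add(N, Mul(-1, 95)) = Add(Rational(17, 92), Mul(-1, 95)) = Add(Rational(17, 92), -95) = Rational(-8723, 92)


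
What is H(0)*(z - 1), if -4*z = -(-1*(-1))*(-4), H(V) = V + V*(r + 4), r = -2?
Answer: 0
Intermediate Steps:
H(V) = 3*V (H(V) = V + V*(-2 + 4) = V + V*2 = V + 2*V = 3*V)
z = -1 (z = -(-1)*-1*(-1)*(-4)/4 = -(-1)*1*(-4)/4 = -(-1)*(-4)/4 = -¼*4 = -1)
H(0)*(z - 1) = (3*0)*(-1 - 1) = 0*(-2) = 0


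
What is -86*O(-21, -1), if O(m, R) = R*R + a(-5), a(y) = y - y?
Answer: -86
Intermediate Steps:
a(y) = 0
O(m, R) = R² (O(m, R) = R*R + 0 = R² + 0 = R²)
-86*O(-21, -1) = -86*(-1)² = -86*1 = -86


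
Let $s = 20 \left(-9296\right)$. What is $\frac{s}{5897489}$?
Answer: $- \frac{185920}{5897489} \approx -0.031525$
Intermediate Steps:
$s = -185920$
$\frac{s}{5897489} = - \frac{185920}{5897489}$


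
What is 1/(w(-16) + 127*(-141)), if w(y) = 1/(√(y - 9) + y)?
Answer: -5031883/90106215394 + 5*I/90106215394 ≈ -5.5844e-5 + 5.549e-11*I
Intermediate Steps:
w(y) = 1/(y + √(-9 + y)) (w(y) = 1/(√(-9 + y) + y) = 1/(y + √(-9 + y)))
1/(w(-16) + 127*(-141)) = 1/(1/(-16 + √(-9 - 16)) + 127*(-141)) = 1/(1/(-16 + √(-25)) - 17907) = 1/(1/(-16 + 5*I) - 17907) = 1/((-16 - 5*I)/281 - 17907) = 1/(-17907 + (-16 - 5*I)/281)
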